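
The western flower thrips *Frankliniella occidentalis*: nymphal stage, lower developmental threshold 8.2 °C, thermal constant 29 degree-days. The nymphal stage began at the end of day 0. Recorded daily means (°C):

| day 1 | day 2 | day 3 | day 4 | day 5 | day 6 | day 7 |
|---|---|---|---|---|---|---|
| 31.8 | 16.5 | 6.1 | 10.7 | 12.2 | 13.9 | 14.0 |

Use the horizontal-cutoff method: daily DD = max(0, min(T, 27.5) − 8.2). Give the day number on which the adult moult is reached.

Daily DD above 8.2 °C (capped at 19.3): 19.3, 8.3, 0.0, 2.5, 4.0, 5.7, 5.8.
Cumulative: 19.3, 27.6, 27.6, 30.1, 34.1, 39.8, 45.6.
The total first reaches 29 DD on day 4.

day 4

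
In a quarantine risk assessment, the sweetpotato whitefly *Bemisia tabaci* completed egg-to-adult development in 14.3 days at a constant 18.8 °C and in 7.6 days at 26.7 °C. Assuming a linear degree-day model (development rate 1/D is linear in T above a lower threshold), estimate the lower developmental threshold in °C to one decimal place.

9.8 °C

Equal thermal constants: D₁(T₁ − T_b) = D₂(T₂ − T_b).
14.3·(18.8 − T_b) = 7.6·(26.7 − T_b)
T_b = (14.3·18.8 − 7.6·26.7) / (14.3 − 7.6) = 65.92 / 6.7 = 9.839 °C ≈ 9.8 °C.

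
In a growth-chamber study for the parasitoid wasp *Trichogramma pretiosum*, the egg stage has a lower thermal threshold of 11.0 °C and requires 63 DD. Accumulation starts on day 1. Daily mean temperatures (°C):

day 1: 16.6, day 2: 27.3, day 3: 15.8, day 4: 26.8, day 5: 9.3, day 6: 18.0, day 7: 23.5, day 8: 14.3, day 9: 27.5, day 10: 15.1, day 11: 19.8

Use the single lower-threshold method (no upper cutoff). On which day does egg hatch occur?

Daily DD above 11.0 °C: 5.6, 16.3, 4.8, 15.8, 0.0, 7.0, 12.5, 3.3, 16.5, 4.1, 8.8.
Cumulative: 5.6, 21.9, 26.7, 42.5, 42.5, 49.5, 62.0, 65.3, 81.8, 85.9, 94.7.
The total first reaches 63 DD on day 8.

day 8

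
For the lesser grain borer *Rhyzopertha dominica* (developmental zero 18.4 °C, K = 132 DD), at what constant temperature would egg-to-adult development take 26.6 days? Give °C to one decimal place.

23.4 °C

Required daily accumulation = 132 / 26.6 = 4.962 DD/day.
T = T_base + 4.962 = 18.4 + 4.962 = 23.362 ≈ 23.4 °C.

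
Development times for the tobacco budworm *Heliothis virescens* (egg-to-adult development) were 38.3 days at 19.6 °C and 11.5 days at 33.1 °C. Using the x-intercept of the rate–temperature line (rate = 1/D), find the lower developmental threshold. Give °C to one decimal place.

13.8 °C

Equal thermal constants: D₁(T₁ − T_b) = D₂(T₂ − T_b).
38.3·(19.6 − T_b) = 11.5·(33.1 − T_b)
T_b = (38.3·19.6 − 11.5·33.1) / (38.3 − 11.5) = 370.03 / 26.8 = 13.807 °C ≈ 13.8 °C.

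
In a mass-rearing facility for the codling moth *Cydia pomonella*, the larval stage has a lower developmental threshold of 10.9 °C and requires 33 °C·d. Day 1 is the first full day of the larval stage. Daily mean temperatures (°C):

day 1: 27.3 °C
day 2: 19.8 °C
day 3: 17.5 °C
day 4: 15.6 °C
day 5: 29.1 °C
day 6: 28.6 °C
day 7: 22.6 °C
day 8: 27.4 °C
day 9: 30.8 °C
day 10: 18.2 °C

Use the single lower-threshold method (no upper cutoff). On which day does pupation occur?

day 4

Daily DD above 10.9 °C: 16.4, 8.9, 6.6, 4.7, 18.2, 17.7, 11.7, 16.5, 19.9, 7.3.
Cumulative: 16.4, 25.3, 31.9, 36.6, 54.8, 72.5, 84.2, 100.7, 120.6, 127.9.
The total first reaches 33 DD on day 4.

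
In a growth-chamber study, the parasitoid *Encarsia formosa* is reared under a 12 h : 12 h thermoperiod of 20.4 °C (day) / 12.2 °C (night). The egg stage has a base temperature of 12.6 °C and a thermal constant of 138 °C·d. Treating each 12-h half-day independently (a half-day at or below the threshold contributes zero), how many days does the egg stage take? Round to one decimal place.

35.4 days

Day half: max(0, 20.4 − 12.6) × 0.5 = 7.8 × 0.5 = 3.90 DD.
Night half: max(0, 12.2 − 12.6) × 0.5 = 0.0 × 0.5 = 0.00 DD.
Per 24 h: 3.90 DD/day.
Duration = 138 / 3.90 = 35.385 ≈ 35.4 days.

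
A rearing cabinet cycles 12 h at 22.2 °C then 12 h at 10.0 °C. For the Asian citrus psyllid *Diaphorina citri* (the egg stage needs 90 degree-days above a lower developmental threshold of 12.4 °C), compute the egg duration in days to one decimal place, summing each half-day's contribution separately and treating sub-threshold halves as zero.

18.4 days

Day half: max(0, 22.2 − 12.4) × 0.5 = 9.8 × 0.5 = 4.90 DD.
Night half: max(0, 10.0 − 12.4) × 0.5 = 0.0 × 0.5 = 0.00 DD.
Per 24 h: 4.90 DD/day.
Duration = 90 / 4.90 = 18.367 ≈ 18.4 days.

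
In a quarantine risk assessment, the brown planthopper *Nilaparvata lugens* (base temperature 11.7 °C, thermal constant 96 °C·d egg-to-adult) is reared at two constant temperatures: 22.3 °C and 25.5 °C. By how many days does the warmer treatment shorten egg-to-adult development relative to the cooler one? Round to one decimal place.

At 22.3 °C: 96 / (22.3 − 11.7) = 96 / 10.6 = 9.057 d.
At 25.5 °C: 96 / (25.5 − 11.7) = 96 / 13.8 = 6.957 d.
Difference = |9.057 − 6.957| = 2.100 ≈ 2.1 days.

2.1 days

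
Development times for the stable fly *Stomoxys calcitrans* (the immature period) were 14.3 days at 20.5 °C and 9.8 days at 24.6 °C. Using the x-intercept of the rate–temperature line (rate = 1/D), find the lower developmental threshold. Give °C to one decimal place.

Linear rate model ⇒ the product D·(T − T_b) is constant across temperatures.
14.3·(20.5 − T_b) = 9.8·(24.6 − T_b)
T_b = (14.3·20.5 − 9.8·24.6) / (14.3 − 9.8) = 52.07 / 4.5 = 11.571 °C ≈ 11.6 °C.

11.6 °C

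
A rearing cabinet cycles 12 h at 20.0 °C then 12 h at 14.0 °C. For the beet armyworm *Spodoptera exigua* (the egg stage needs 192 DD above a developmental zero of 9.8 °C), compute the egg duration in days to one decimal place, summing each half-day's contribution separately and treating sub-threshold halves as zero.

Day half: max(0, 20.0 − 9.8) × 0.5 = 10.2 × 0.5 = 5.10 DD.
Night half: max(0, 14.0 − 9.8) × 0.5 = 4.2 × 0.5 = 2.10 DD.
Per 24 h: 7.20 DD/day.
Duration = 192 / 7.20 = 26.667 ≈ 26.7 days.

26.7 days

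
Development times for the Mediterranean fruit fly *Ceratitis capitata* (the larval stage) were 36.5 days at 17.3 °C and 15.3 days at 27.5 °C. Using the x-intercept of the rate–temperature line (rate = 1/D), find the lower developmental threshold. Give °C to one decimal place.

Equal thermal constants: D₁(T₁ − T_b) = D₂(T₂ − T_b).
36.5·(17.3 − T_b) = 15.3·(27.5 − T_b)
T_b = (36.5·17.3 − 15.3·27.5) / (36.5 − 15.3) = 210.70 / 21.2 = 9.939 °C ≈ 9.9 °C.

9.9 °C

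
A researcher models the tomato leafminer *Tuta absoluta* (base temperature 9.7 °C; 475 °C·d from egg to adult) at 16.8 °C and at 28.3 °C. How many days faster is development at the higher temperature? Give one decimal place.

41.4 days

At 16.8 °C: 475 / (16.8 − 9.7) = 475 / 7.1 = 66.901 d.
At 28.3 °C: 475 / (28.3 − 9.7) = 475 / 18.6 = 25.538 d.
Difference = |66.901 − 25.538| = 41.364 ≈ 41.4 days.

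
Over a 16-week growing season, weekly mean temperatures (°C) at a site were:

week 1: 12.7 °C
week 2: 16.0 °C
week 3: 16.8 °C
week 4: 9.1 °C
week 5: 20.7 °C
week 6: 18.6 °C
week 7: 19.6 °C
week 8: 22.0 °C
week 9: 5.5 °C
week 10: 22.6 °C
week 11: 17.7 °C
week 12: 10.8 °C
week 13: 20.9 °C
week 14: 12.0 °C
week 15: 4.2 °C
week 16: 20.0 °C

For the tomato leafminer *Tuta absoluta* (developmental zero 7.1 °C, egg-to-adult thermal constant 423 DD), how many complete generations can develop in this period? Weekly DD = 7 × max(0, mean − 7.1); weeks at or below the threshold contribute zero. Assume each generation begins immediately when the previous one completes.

2 generations

Weekly DD (7 × max(0, T̄ − 7.1)): 39.2, 62.3, 67.9, 14.0, 95.2, 80.5, 87.5, 104.3, 0.0, 108.5, 74.2, 25.9, 96.6, 34.3, 0.0, 90.3.
Season total = 980.7 DD.
Complete generations = ⌊980.7 / 423⌋ = 2.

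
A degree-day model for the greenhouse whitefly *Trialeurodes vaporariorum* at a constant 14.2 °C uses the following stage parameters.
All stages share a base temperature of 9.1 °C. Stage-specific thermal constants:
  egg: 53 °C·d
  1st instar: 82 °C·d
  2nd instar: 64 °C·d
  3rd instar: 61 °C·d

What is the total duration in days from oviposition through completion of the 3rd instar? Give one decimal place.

51.0 days

Daily accumulation at 14.2 °C = 14.2 − 9.1 = 5.1 DD/day.
Total K = 53 + 82 + 64 + 61 = 260 DD.
Total duration = 260 / 5.1 = 50.980 ≈ 51.0 days.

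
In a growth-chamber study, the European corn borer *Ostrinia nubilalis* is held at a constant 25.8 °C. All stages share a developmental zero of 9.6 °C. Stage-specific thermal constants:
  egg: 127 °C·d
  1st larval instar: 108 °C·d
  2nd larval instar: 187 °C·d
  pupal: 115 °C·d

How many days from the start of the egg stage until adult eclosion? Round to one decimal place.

33.1 days

Daily accumulation at 25.8 °C = 25.8 − 9.6 = 16.2 DD/day.
Total K = 127 + 108 + 187 + 115 = 537 DD.
Total duration = 537 / 16.2 = 33.148 ≈ 33.1 days.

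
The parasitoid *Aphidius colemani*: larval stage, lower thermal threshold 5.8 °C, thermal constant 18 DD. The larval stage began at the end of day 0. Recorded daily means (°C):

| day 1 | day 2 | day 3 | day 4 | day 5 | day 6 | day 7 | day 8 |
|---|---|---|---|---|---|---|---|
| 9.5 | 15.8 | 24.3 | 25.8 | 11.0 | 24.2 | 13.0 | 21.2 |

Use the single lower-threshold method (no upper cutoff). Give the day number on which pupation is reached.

day 3

Daily DD above 5.8 °C: 3.7, 10.0, 18.5, 20.0, 5.2, 18.4, 7.2, 15.4.
Cumulative: 3.7, 13.7, 32.2, 52.2, 57.4, 75.8, 83.0, 98.4.
The total first reaches 18 DD on day 3.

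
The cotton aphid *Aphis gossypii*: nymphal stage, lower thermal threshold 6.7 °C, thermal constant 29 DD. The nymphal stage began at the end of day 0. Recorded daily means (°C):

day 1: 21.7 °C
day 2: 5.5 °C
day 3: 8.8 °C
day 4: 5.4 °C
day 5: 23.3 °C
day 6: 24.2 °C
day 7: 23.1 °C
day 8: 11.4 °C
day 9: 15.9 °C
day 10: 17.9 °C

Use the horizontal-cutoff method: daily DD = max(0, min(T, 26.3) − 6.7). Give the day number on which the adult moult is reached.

day 5

Daily DD above 6.7 °C (capped at 19.6): 15.0, 0.0, 2.1, 0.0, 16.6, 17.5, 16.4, 4.7, 9.2, 11.2.
Cumulative: 15.0, 15.0, 17.1, 17.1, 33.7, 51.2, 67.6, 72.3, 81.5, 92.7.
The total first reaches 29 DD on day 5.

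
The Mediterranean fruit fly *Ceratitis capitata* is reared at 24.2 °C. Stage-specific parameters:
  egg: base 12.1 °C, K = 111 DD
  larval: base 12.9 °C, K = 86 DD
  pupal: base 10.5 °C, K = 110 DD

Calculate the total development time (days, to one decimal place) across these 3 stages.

24.8 days

egg: 111 / (24.2 − 12.1) = 111 / 12.1 = 9.174 d.
larval: 86 / (24.2 − 12.9) = 86 / 11.3 = 7.611 d.
pupal: 110 / (24.2 − 10.5) = 110 / 13.7 = 8.029 d.
Sum = 24.813 ≈ 24.8 days.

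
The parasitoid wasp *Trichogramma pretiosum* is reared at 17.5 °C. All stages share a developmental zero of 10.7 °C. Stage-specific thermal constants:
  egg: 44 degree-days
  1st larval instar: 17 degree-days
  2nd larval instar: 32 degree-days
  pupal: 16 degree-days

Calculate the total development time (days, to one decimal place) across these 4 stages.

16.0 days

Daily accumulation at 17.5 °C = 17.5 − 10.7 = 6.8 DD/day.
Total K = 44 + 17 + 32 + 16 = 109 DD.
Total duration = 109 / 6.8 = 16.029 ≈ 16.0 days.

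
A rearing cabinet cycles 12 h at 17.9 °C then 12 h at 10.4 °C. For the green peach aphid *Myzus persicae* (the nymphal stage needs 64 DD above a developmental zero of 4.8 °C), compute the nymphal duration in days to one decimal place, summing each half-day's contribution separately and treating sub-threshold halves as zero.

Day half: max(0, 17.9 − 4.8) × 0.5 = 13.1 × 0.5 = 6.55 DD.
Night half: max(0, 10.4 − 4.8) × 0.5 = 5.6 × 0.5 = 2.80 DD.
Per 24 h: 9.35 DD/day.
Duration = 64 / 9.35 = 6.845 ≈ 6.8 days.

6.8 days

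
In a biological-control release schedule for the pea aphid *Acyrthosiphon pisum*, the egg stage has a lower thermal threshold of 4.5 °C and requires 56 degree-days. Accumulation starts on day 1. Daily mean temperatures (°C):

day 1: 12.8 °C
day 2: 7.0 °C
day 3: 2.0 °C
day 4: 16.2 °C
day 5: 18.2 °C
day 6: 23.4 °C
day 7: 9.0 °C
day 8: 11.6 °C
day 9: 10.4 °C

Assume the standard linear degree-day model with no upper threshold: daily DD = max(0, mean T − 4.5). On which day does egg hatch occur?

Daily DD above 4.5 °C: 8.3, 2.5, 0.0, 11.7, 13.7, 18.9, 4.5, 7.1, 5.9.
Cumulative: 8.3, 10.8, 10.8, 22.5, 36.2, 55.1, 59.6, 66.7, 72.6.
The total first reaches 56 DD on day 7.

day 7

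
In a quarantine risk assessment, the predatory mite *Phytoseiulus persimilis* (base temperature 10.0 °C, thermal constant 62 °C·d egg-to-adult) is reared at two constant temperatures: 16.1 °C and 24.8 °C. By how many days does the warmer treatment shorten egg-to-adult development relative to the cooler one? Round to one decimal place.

At 16.1 °C: 62 / (16.1 − 10.0) = 62 / 6.1 = 10.164 d.
At 24.8 °C: 62 / (24.8 − 10.0) = 62 / 14.8 = 4.189 d.
Difference = |10.164 − 4.189| = 5.975 ≈ 6.0 days.

6.0 days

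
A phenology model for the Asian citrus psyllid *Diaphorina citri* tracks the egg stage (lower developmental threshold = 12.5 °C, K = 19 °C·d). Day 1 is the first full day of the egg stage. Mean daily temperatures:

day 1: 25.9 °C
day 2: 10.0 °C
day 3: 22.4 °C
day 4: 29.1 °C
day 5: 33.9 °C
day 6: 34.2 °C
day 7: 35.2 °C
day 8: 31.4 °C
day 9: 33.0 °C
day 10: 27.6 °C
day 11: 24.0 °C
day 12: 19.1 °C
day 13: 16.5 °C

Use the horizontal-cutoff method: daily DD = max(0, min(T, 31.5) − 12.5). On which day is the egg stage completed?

day 3

Daily DD above 12.5 °C (capped at 19.0): 13.4, 0.0, 9.9, 16.6, 19.0, 19.0, 19.0, 18.9, 19.0, 15.1, 11.5, 6.6, 4.0.
Cumulative: 13.4, 13.4, 23.3, 39.9, 58.9, 77.9, 96.9, 115.8, 134.8, 149.9, 161.4, 168.0, 172.0.
The total first reaches 19 DD on day 3.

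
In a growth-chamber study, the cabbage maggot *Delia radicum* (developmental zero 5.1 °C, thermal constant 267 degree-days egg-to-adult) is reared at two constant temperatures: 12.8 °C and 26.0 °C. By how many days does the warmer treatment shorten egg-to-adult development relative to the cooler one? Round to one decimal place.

At 12.8 °C: 267 / (12.8 − 5.1) = 267 / 7.7 = 34.675 d.
At 26.0 °C: 267 / (26.0 − 5.1) = 267 / 20.9 = 12.775 d.
Difference = |34.675 − 12.775| = 21.900 ≈ 21.9 days.

21.9 days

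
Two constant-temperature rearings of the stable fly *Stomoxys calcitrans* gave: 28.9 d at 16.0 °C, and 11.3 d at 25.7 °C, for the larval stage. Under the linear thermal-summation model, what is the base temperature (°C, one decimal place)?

Linear rate model ⇒ the product D·(T − T_b) is constant across temperatures.
28.9·(16.0 − T_b) = 11.3·(25.7 − T_b)
T_b = (28.9·16.0 − 11.3·25.7) / (28.9 − 11.3) = 171.99 / 17.6 = 9.772 °C ≈ 9.8 °C.

9.8 °C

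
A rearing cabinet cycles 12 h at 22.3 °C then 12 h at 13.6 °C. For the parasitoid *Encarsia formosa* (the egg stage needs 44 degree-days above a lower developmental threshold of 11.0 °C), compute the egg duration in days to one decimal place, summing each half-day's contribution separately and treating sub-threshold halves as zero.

6.3 days

Day half: max(0, 22.3 − 11.0) × 0.5 = 11.3 × 0.5 = 5.65 DD.
Night half: max(0, 13.6 − 11.0) × 0.5 = 2.6 × 0.5 = 1.30 DD.
Per 24 h: 6.95 DD/day.
Duration = 44 / 6.95 = 6.331 ≈ 6.3 days.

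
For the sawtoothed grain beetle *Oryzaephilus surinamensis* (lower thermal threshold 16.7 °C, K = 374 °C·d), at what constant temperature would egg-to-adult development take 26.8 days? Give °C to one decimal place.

30.7 °C

Required daily accumulation = 374 / 26.8 = 13.955 DD/day.
T = T_base + 13.955 = 16.7 + 13.955 = 30.655 ≈ 30.7 °C.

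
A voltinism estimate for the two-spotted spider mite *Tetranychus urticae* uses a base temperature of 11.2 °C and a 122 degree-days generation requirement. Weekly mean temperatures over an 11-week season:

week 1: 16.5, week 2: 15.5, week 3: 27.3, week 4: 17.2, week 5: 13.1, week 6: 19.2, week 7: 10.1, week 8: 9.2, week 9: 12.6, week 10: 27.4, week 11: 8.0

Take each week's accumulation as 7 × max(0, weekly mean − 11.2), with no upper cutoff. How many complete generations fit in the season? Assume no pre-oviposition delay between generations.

Weekly DD (7 × max(0, T̄ − 11.2)): 37.1, 30.1, 112.7, 42.0, 13.3, 56.0, 0.0, 0.0, 9.8, 113.4, 0.0.
Season total = 414.4 DD.
Complete generations = ⌊414.4 / 122⌋ = 3.

3 generations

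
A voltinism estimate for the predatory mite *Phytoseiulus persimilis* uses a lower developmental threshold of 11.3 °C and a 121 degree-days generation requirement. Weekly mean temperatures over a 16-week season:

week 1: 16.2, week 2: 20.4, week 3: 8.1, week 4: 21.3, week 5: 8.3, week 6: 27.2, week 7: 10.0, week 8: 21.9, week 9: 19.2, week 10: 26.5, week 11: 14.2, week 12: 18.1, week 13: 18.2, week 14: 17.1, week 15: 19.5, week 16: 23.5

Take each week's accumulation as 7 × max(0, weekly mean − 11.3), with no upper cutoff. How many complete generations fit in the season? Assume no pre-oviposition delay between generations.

Weekly DD (7 × max(0, T̄ − 11.3)): 34.3, 63.7, 0.0, 70.0, 0.0, 111.3, 0.0, 74.2, 55.3, 106.4, 20.3, 47.6, 48.3, 40.6, 57.4, 85.4.
Season total = 814.8 DD.
Complete generations = ⌊814.8 / 121⌋ = 6.

6 generations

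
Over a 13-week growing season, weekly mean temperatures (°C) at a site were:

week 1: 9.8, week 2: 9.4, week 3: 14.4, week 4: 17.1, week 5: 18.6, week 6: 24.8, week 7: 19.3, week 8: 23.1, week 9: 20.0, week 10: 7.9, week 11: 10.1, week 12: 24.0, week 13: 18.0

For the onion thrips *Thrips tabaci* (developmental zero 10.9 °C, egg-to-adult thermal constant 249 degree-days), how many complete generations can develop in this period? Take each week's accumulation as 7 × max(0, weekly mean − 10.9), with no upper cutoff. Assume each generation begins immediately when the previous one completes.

2 generations

Weekly DD (7 × max(0, T̄ − 10.9)): 0.0, 0.0, 24.5, 43.4, 53.9, 97.3, 58.8, 85.4, 63.7, 0.0, 0.0, 91.7, 49.7.
Season total = 568.4 DD.
Complete generations = ⌊568.4 / 249⌋ = 2.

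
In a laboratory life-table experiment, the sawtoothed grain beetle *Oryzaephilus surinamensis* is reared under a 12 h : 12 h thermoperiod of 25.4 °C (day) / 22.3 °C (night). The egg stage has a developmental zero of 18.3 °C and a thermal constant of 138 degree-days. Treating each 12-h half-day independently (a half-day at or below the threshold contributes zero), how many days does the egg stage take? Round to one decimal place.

24.9 days

Day half: max(0, 25.4 − 18.3) × 0.5 = 7.1 × 0.5 = 3.55 DD.
Night half: max(0, 22.3 − 18.3) × 0.5 = 4.0 × 0.5 = 2.00 DD.
Per 24 h: 5.55 DD/day.
Duration = 138 / 5.55 = 24.865 ≈ 24.9 days.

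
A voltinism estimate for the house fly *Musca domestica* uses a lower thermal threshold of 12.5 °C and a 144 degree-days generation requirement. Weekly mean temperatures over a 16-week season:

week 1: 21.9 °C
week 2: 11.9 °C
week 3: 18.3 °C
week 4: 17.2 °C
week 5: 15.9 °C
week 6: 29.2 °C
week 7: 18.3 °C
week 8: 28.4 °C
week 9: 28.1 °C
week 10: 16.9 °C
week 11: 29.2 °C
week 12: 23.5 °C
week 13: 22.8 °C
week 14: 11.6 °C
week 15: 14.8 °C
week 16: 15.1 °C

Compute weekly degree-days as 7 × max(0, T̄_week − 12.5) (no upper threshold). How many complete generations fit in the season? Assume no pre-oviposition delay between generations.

6 generations

Weekly DD (7 × max(0, T̄ − 12.5)): 65.8, 0.0, 40.6, 32.9, 23.8, 116.9, 40.6, 111.3, 109.2, 30.8, 116.9, 77.0, 72.1, 0.0, 16.1, 18.2.
Season total = 872.2 DD.
Complete generations = ⌊872.2 / 144⌋ = 6.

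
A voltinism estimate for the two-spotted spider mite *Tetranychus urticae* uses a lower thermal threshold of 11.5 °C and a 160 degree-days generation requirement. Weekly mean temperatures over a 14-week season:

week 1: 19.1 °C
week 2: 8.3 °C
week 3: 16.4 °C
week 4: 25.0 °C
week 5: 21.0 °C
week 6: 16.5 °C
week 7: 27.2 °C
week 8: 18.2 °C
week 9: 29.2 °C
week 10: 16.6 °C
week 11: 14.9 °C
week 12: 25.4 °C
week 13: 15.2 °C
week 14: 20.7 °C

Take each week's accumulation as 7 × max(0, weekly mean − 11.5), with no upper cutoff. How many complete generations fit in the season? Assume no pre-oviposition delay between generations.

5 generations

Weekly DD (7 × max(0, T̄ − 11.5)): 53.2, 0.0, 34.3, 94.5, 66.5, 35.0, 109.9, 46.9, 123.9, 35.7, 23.8, 97.3, 25.9, 64.4.
Season total = 811.3 DD.
Complete generations = ⌊811.3 / 160⌋ = 5.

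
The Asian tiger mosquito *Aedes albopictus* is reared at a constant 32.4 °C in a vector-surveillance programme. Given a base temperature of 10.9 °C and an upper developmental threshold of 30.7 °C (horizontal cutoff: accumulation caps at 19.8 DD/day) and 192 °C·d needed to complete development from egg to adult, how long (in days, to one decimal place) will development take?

Temperature 32.4 °C exceeds the upper threshold, so daily accumulation caps at 30.7 − 10.9 = 19.8 DD/day.
Duration = 192 / 19.8 = 9.697 ≈ 9.7 days.

9.7 days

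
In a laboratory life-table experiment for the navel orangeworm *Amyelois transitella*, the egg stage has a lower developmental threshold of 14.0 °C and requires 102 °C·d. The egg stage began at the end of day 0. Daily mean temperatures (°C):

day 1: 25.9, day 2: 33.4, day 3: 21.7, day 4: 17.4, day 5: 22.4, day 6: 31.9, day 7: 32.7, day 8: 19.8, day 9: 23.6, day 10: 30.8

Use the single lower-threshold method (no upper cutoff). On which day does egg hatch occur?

day 9

Daily DD above 14.0 °C: 11.9, 19.4, 7.7, 3.4, 8.4, 17.9, 18.7, 5.8, 9.6, 16.8.
Cumulative: 11.9, 31.3, 39.0, 42.4, 50.8, 68.7, 87.4, 93.2, 102.8, 119.6.
The total first reaches 102 DD on day 9.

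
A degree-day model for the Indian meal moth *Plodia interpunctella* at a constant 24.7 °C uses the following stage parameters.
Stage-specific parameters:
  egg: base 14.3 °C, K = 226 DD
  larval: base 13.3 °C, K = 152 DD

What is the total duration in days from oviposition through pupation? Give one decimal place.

35.1 days

egg: 226 / (24.7 − 14.3) = 226 / 10.4 = 21.731 d.
larval: 152 / (24.7 − 13.3) = 152 / 11.4 = 13.333 d.
Sum = 35.064 ≈ 35.1 days.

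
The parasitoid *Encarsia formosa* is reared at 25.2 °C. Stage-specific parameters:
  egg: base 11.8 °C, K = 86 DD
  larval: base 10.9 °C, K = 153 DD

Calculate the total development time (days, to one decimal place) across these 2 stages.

17.1 days

egg: 86 / (25.2 − 11.8) = 86 / 13.4 = 6.418 d.
larval: 153 / (25.2 − 10.9) = 153 / 14.3 = 10.699 d.
Sum = 17.117 ≈ 17.1 days.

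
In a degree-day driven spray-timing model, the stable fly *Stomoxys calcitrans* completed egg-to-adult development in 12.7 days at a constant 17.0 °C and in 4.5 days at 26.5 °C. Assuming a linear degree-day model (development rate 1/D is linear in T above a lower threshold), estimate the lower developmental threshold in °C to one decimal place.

11.8 °C

Equal thermal constants: D₁(T₁ − T_b) = D₂(T₂ − T_b).
12.7·(17.0 − T_b) = 4.5·(26.5 − T_b)
T_b = (12.7·17.0 − 4.5·26.5) / (12.7 − 4.5) = 96.65 / 8.2 = 11.787 °C ≈ 11.8 °C.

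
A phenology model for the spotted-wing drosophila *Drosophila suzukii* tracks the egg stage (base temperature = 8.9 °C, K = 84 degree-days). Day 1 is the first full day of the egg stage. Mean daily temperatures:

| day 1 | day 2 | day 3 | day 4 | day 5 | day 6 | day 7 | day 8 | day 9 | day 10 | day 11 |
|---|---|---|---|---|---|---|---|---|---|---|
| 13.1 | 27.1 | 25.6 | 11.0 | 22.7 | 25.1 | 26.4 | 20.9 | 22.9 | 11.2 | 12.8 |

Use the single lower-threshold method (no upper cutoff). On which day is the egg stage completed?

day 7

Daily DD above 8.9 °C: 4.2, 18.2, 16.7, 2.1, 13.8, 16.2, 17.5, 12.0, 14.0, 2.3, 3.9.
Cumulative: 4.2, 22.4, 39.1, 41.2, 55.0, 71.2, 88.7, 100.7, 114.7, 117.0, 120.9.
The total first reaches 84 DD on day 7.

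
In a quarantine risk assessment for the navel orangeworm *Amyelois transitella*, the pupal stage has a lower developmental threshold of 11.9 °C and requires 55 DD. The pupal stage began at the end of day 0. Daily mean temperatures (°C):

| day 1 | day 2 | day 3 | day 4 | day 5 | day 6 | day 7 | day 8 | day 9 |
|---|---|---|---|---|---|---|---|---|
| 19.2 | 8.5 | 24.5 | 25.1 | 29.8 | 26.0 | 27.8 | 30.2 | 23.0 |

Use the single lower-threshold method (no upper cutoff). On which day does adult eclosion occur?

day 6

Daily DD above 11.9 °C: 7.3, 0.0, 12.6, 13.2, 17.9, 14.1, 15.9, 18.3, 11.1.
Cumulative: 7.3, 7.3, 19.9, 33.1, 51.0, 65.1, 81.0, 99.3, 110.4.
The total first reaches 55 DD on day 6.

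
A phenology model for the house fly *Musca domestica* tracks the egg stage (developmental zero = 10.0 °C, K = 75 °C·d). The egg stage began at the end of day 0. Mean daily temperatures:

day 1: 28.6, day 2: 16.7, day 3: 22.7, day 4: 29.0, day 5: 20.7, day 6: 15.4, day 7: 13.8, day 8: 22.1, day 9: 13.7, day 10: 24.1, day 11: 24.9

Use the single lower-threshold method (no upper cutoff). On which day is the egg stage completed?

day 7

Daily DD above 10.0 °C: 18.6, 6.7, 12.7, 19.0, 10.7, 5.4, 3.8, 12.1, 3.7, 14.1, 14.9.
Cumulative: 18.6, 25.3, 38.0, 57.0, 67.7, 73.1, 76.9, 89.0, 92.7, 106.8, 121.7.
The total first reaches 75 DD on day 7.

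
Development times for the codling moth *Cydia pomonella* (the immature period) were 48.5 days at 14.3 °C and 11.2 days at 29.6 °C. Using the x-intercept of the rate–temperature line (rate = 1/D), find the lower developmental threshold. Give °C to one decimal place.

9.7 °C

Equal thermal constants: D₁(T₁ − T_b) = D₂(T₂ − T_b).
48.5·(14.3 − T_b) = 11.2·(29.6 − T_b)
T_b = (48.5·14.3 − 11.2·29.6) / (48.5 − 11.2) = 362.03 / 37.3 = 9.706 °C ≈ 9.7 °C.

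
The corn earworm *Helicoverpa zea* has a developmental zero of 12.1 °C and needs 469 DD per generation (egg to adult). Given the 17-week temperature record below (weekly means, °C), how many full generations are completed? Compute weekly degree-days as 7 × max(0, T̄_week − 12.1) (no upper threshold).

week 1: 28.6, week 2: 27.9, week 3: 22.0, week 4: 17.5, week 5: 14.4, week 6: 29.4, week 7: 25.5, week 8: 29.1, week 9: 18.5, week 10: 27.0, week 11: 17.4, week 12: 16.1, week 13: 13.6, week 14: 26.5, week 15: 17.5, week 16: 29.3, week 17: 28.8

2 generations

Weekly DD (7 × max(0, T̄ − 12.1)): 115.5, 110.6, 69.3, 37.8, 16.1, 121.1, 93.8, 119.0, 44.8, 104.3, 37.1, 28.0, 10.5, 100.8, 37.8, 120.4, 116.9.
Season total = 1283.8 DD.
Complete generations = ⌊1283.8 / 469⌋ = 2.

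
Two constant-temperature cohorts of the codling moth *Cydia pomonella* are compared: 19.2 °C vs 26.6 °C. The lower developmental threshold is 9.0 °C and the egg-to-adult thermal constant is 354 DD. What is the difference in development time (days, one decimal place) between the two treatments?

At 19.2 °C: 354 / (19.2 − 9.0) = 354 / 10.2 = 34.706 d.
At 26.6 °C: 354 / (26.6 − 9.0) = 354 / 17.6 = 20.114 d.
Difference = |34.706 − 20.114| = 14.592 ≈ 14.6 days.

14.6 days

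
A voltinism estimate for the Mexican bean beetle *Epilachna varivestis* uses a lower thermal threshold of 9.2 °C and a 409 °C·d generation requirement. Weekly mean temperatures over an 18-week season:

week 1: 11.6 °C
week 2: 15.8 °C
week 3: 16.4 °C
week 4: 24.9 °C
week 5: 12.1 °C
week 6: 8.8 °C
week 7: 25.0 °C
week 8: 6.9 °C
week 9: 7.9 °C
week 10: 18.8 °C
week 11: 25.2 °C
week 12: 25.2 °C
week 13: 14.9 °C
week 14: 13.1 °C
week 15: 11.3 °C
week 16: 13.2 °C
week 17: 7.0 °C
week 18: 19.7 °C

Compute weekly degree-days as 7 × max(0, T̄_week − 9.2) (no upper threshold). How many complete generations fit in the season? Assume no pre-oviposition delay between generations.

Weekly DD (7 × max(0, T̄ − 9.2)): 16.8, 46.2, 50.4, 109.9, 20.3, 0.0, 110.6, 0.0, 0.0, 67.2, 112.0, 112.0, 39.9, 27.3, 14.7, 28.0, 0.0, 73.5.
Season total = 828.8 DD.
Complete generations = ⌊828.8 / 409⌋ = 2.

2 generations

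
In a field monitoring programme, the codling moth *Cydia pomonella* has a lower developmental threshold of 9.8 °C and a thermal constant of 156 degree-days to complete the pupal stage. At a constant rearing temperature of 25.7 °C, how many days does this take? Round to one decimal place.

Daily accumulation = 25.7 − 9.8 = 15.9 DD/day.
Duration = 156 / 15.9 = 9.811 ≈ 9.8 days.

9.8 days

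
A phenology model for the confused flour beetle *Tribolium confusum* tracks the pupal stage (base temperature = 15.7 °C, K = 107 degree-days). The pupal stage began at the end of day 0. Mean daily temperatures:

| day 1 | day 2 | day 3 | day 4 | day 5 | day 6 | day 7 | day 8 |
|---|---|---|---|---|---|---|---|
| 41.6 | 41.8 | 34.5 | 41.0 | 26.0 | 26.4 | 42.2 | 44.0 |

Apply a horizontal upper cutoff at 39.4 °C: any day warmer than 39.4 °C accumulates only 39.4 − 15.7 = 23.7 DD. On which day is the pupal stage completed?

Daily DD above 15.7 °C (capped at 23.7): 23.7, 23.7, 18.8, 23.7, 10.3, 10.7, 23.7, 23.7.
Cumulative: 23.7, 47.4, 66.2, 89.9, 100.2, 110.9, 134.6, 158.3.
The total first reaches 107 DD on day 6.

day 6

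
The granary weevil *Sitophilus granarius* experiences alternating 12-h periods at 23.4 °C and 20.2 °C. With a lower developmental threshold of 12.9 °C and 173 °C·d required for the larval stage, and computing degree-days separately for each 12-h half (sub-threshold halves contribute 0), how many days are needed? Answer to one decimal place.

19.4 days

Day half: max(0, 23.4 − 12.9) × 0.5 = 10.5 × 0.5 = 5.25 DD.
Night half: max(0, 20.2 − 12.9) × 0.5 = 7.3 × 0.5 = 3.65 DD.
Per 24 h: 8.90 DD/day.
Duration = 173 / 8.90 = 19.438 ≈ 19.4 days.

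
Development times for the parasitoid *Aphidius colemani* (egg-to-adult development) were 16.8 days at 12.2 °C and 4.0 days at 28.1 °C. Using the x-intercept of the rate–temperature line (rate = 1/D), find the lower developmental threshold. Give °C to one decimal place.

Linear rate model ⇒ the product D·(T − T_b) is constant across temperatures.
16.8·(12.2 − T_b) = 4.0·(28.1 − T_b)
T_b = (16.8·12.2 − 4.0·28.1) / (16.8 − 4.0) = 92.56 / 12.8 = 7.231 °C ≈ 7.2 °C.

7.2 °C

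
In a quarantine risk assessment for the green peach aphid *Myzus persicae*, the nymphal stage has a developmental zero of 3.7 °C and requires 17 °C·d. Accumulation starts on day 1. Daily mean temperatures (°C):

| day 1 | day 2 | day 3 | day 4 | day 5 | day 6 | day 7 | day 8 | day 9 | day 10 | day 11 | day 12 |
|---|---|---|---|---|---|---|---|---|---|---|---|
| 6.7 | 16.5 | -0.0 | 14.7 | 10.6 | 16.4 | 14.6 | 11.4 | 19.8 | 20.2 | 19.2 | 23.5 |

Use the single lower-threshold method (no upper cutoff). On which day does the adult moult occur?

Daily DD above 3.7 °C: 3.0, 12.8, 0.0, 11.0, 6.9, 12.7, 10.9, 7.7, 16.1, 16.5, 15.5, 19.8.
Cumulative: 3.0, 15.8, 15.8, 26.8, 33.7, 46.4, 57.3, 65.0, 81.1, 97.6, 113.1, 132.9.
The total first reaches 17 DD on day 4.

day 4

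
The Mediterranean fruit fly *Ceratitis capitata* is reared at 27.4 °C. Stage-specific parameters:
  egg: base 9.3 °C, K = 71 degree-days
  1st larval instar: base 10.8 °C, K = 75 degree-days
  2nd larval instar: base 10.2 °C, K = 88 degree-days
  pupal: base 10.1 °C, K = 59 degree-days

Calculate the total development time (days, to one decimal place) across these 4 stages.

17.0 days

egg: 71 / (27.4 − 9.3) = 71 / 18.1 = 3.923 d.
1st larval instar: 75 / (27.4 − 10.8) = 75 / 16.6 = 4.518 d.
2nd larval instar: 88 / (27.4 − 10.2) = 88 / 17.2 = 5.116 d.
pupal: 59 / (27.4 − 10.1) = 59 / 17.3 = 3.410 d.
Sum = 16.967 ≈ 17.0 days.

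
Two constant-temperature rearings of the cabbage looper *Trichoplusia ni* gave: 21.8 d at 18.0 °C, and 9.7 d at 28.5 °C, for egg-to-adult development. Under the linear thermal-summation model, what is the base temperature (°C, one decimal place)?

Equal thermal constants: D₁(T₁ − T_b) = D₂(T₂ − T_b).
21.8·(18.0 − T_b) = 9.7·(28.5 − T_b)
T_b = (21.8·18.0 − 9.7·28.5) / (21.8 − 9.7) = 115.95 / 12.1 = 9.583 °C ≈ 9.6 °C.

9.6 °C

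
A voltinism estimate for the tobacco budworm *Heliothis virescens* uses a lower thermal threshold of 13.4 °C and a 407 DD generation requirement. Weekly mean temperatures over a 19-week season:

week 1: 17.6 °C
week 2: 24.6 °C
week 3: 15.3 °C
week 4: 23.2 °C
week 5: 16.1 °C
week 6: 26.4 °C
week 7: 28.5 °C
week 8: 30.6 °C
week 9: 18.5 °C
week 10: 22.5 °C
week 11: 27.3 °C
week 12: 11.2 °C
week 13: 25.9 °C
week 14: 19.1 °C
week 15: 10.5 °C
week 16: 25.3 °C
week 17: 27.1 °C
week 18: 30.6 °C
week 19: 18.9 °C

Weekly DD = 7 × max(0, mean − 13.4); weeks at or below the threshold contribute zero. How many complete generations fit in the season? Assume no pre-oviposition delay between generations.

Weekly DD (7 × max(0, T̄ − 13.4)): 29.4, 78.4, 13.3, 68.6, 18.9, 91.0, 105.7, 120.4, 35.7, 63.7, 97.3, 0.0, 87.5, 39.9, 0.0, 83.3, 95.9, 120.4, 38.5.
Season total = 1187.9 DD.
Complete generations = ⌊1187.9 / 407⌋ = 2.

2 generations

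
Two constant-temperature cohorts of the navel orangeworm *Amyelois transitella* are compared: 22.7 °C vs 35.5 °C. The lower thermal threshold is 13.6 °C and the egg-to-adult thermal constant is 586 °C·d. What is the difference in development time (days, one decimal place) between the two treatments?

At 22.7 °C: 586 / (22.7 − 13.6) = 586 / 9.1 = 64.396 d.
At 35.5 °C: 586 / (35.5 − 13.6) = 586 / 21.9 = 26.758 d.
Difference = |64.396 − 26.758| = 37.638 ≈ 37.6 days.

37.6 days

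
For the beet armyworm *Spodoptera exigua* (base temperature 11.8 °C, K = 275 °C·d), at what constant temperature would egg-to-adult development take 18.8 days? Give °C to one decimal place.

Required daily accumulation = 275 / 18.8 = 14.628 DD/day.
T = T_base + 14.628 = 11.8 + 14.628 = 26.428 ≈ 26.4 °C.

26.4 °C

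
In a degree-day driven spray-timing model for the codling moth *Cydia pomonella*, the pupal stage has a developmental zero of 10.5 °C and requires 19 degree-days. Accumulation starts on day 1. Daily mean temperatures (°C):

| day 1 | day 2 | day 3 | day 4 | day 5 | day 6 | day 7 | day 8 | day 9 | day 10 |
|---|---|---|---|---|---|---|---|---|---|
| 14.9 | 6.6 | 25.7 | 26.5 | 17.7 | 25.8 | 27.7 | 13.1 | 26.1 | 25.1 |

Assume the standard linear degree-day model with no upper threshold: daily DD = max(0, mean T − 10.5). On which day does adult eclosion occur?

day 3

Daily DD above 10.5 °C: 4.4, 0.0, 15.2, 16.0, 7.2, 15.3, 17.2, 2.6, 15.6, 14.6.
Cumulative: 4.4, 4.4, 19.6, 35.6, 42.8, 58.1, 75.3, 77.9, 93.5, 108.1.
The total first reaches 19 DD on day 3.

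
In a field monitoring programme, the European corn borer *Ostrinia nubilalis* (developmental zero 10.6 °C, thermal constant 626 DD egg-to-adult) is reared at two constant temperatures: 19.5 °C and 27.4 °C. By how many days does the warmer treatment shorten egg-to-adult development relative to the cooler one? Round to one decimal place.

At 19.5 °C: 626 / (19.5 − 10.6) = 626 / 8.9 = 70.337 d.
At 27.4 °C: 626 / (27.4 − 10.6) = 626 / 16.8 = 37.262 d.
Difference = |70.337 − 37.262| = 33.075 ≈ 33.1 days.

33.1 days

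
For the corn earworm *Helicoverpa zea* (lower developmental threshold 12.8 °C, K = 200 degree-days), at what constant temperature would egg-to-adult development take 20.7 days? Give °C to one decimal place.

Required daily accumulation = 200 / 20.7 = 9.662 DD/day.
T = T_base + 9.662 = 12.8 + 9.662 = 22.462 ≈ 22.5 °C.

22.5 °C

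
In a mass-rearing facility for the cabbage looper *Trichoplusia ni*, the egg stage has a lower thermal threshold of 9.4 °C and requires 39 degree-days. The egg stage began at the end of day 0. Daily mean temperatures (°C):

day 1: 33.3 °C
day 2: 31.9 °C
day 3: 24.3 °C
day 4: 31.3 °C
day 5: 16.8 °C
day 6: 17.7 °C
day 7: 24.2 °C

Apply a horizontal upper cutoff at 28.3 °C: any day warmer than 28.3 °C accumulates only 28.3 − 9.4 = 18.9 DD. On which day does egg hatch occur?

day 3

Daily DD above 9.4 °C (capped at 18.9): 18.9, 18.9, 14.9, 18.9, 7.4, 8.3, 14.8.
Cumulative: 18.9, 37.8, 52.7, 71.6, 79.0, 87.3, 102.1.
The total first reaches 39 DD on day 3.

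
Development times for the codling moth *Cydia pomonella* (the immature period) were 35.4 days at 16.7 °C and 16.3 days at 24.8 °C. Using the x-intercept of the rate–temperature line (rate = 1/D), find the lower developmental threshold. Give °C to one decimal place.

Under the model K = D·(T − T_b), so D₁·(T₁ − T_b) = D₂·(T₂ − T_b).
35.4·(16.7 − T_b) = 16.3·(24.8 − T_b)
T_b = (35.4·16.7 − 16.3·24.8) / (35.4 − 16.3) = 186.94 / 19.1 = 9.787 °C ≈ 9.8 °C.

9.8 °C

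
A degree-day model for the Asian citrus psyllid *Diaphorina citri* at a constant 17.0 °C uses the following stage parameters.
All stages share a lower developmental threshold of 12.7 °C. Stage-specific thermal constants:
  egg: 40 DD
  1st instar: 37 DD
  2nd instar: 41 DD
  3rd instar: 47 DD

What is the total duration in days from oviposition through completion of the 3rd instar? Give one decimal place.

38.4 days

Daily accumulation at 17.0 °C = 17.0 − 12.7 = 4.3 DD/day.
Total K = 40 + 37 + 41 + 47 = 165 DD.
Total duration = 165 / 4.3 = 38.372 ≈ 38.4 days.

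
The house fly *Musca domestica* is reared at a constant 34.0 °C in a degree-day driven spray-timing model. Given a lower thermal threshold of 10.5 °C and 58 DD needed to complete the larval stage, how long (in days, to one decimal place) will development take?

2.5 days

Daily accumulation = 34.0 − 10.5 = 23.5 DD/day.
Duration = 58 / 23.5 = 2.468 ≈ 2.5 days.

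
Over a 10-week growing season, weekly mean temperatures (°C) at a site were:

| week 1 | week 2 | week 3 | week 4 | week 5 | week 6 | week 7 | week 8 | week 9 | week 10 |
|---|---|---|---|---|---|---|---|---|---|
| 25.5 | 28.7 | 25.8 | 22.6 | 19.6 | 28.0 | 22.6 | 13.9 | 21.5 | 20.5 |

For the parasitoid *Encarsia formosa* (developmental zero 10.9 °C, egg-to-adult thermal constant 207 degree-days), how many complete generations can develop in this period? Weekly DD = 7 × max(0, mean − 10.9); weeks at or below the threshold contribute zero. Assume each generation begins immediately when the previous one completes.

Weekly DD (7 × max(0, T̄ − 10.9)): 102.2, 124.6, 104.3, 81.9, 60.9, 119.7, 81.9, 21.0, 74.2, 67.2.
Season total = 837.9 DD.
Complete generations = ⌊837.9 / 207⌋ = 4.

4 generations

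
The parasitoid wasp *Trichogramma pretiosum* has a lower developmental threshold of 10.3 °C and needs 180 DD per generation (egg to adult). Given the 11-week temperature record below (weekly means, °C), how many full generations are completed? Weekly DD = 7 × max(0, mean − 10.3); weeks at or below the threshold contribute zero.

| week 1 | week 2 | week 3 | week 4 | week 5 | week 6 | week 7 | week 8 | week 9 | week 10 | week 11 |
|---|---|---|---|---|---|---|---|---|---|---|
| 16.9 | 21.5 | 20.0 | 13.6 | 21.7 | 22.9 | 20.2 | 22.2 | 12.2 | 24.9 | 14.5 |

3 generations

Weekly DD (7 × max(0, T̄ − 10.3)): 46.2, 78.4, 67.9, 23.1, 79.8, 88.2, 69.3, 83.3, 13.3, 102.2, 29.4.
Season total = 681.1 DD.
Complete generations = ⌊681.1 / 180⌋ = 3.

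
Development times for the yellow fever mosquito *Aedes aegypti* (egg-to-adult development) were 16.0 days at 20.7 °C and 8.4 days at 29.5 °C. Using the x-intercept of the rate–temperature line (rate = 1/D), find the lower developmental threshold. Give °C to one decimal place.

11.0 °C

Under the model K = D·(T − T_b), so D₁·(T₁ − T_b) = D₂·(T₂ − T_b).
16.0·(20.7 − T_b) = 8.4·(29.5 − T_b)
T_b = (16.0·20.7 − 8.4·29.5) / (16.0 − 8.4) = 83.40 / 7.6 = 10.974 °C ≈ 11.0 °C.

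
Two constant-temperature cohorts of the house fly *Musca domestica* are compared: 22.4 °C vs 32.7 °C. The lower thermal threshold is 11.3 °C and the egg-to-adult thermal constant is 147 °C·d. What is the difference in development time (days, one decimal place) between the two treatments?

At 22.4 °C: 147 / (22.4 − 11.3) = 147 / 11.1 = 13.243 d.
At 32.7 °C: 147 / (32.7 − 11.3) = 147 / 21.4 = 6.869 d.
Difference = |13.243 − 6.869| = 6.374 ≈ 6.4 days.

6.4 days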